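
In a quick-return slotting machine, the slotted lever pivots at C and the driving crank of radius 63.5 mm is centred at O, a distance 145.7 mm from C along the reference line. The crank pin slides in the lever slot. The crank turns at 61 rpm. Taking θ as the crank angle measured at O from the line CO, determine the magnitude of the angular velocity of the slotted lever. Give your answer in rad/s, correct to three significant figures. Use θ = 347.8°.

ω = 6.388 rad/s (from 61 rpm).
Crank pin A relative to C: A = (d + r cosθ, r sinθ); lever angle φ = atan2(r sinθ, d + r cosθ).
Differentiating tanφ: φ̇ = rω(d cosθ + r)/(d² + r² + 2dr cosθ).
d² + r² + 2dr cosθ = |CA|² = 0.0433467 m²;  d cosθ + r = +0.20591 m.
|ω_lever| = |0.0635·6.388·+0.20591| / 0.0433467 = 1.9269 rad/s.

1.93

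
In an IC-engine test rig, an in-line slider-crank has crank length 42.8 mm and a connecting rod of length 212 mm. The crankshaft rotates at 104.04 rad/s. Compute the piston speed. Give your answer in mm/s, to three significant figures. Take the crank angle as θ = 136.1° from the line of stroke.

2630

ω = 104 rad/s
For an in-line slider-crank, x = r cosθ + √(L² − r² sin²θ), so v = −rω sinθ·[1 + r cosθ/√(L² − r² sin²θ)].
With r = 0.0428 m, L = 0.212 m, θ = 136.1°: √(L² − r² sin²θ) = 0.20991 m.
v = −0.0428·104·0.69340·[1 + 0.0428·-0.72055/0.20991] = -2.634 m/s.
|v| = 2.634 m/s = 2634 mm/s.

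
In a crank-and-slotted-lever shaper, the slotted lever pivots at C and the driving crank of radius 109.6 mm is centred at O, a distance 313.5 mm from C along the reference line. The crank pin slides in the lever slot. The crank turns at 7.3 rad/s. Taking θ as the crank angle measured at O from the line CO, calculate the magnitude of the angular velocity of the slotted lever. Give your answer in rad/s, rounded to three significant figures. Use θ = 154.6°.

ω = 7.3 rad/s
Crank pin A relative to C: A = (d + r cosθ, r sinθ); lever angle φ = atan2(r sinθ, d + r cosθ).
Differentiating tanφ: φ̇ = rω(d cosθ + r)/(d² + r² + 2dr cosθ).
d² + r² + 2dr cosθ = |CA|² = 0.0482179 m²;  d cosθ + r = -0.1736 m.
|ω_lever| = |0.1096·7.3·-0.1736| / 0.0482179 = 2.8805 rad/s.

2.88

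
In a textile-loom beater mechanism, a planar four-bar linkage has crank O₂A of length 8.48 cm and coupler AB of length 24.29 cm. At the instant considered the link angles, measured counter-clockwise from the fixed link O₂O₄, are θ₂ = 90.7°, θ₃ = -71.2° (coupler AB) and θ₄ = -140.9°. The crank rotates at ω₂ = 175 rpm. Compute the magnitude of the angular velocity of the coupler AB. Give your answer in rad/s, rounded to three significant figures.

5.35

ω₂ = 18.33 rad/s (from 175 rpm).
Differentiating the loop-closure r₂e^{iθ₂}+r₃e^{iθ₃}=r₁+r₄e^{iθ₄} gives r₂ω₂e^{iθ₂}+r₃ω₃e^{iθ₃}=r₄ω₄e^{iθ₄}.
Eliminating the other unknown: ω₃ = r₂ω₂ sin(θ₄−θ₂) / [r₃ sin(θ₃−θ₄)].
Numerator sine = +0.78369; denominator sine = +0.93789.
Result = 0.0848·18.33·(+0.78369) / (0.2429·(+0.93789)) = +5.346 rad/s; magnitude 5.346 rad/s.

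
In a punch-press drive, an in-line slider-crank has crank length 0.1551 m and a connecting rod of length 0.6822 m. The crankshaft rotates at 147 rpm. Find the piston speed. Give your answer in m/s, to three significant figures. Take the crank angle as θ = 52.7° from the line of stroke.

ω = 2π·147/60 = 15.39 rad/s
For an in-line slider-crank, x = r cosθ + √(L² − r² sin²θ), so v = −rω sinθ·[1 + r cosθ/√(L² − r² sin²θ)].
With r = 0.1551 m, L = 0.6822 m, θ = 52.7°: √(L² − r² sin²θ) = 0.67095 m.
v = −0.1551·15.39·0.79547·[1 + 0.1551·0.60599/0.67095] = -2.1653 m/s.
|v| = 2.1653 m/s.

2.17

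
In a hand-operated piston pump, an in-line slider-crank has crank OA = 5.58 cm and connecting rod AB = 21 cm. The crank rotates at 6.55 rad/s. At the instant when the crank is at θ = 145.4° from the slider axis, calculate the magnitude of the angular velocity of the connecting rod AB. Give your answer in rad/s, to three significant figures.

1.45

ω = 6.55 rad/s
The rod makes angle φ with the slider axis where L sinφ = r sinθ; differentiating, L cosφ·φ̇ = r ω cosθ.
L cosφ = √(L² − r² sin²θ) = 0.2076 m.
|ω_rod| = r ω |cosθ| / √(L² − r² sin²θ) = 0.0558·6.55·0.82314/0.2076 = 1.4492 rad/s.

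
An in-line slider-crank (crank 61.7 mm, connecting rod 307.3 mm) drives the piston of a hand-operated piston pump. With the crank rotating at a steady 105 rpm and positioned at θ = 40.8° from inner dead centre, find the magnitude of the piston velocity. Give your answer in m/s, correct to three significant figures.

ω = 2π·105/60 = 11 rad/s
For an in-line slider-crank, x = r cosθ + √(L² − r² sin²θ), so v = −rω sinθ·[1 + r cosθ/√(L² − r² sin²θ)].
With r = 0.0617 m, L = 0.3073 m, θ = 40.8°: √(L² − r² sin²θ) = 0.30464 m.
v = −0.0617·11·0.65342·[1 + 0.0617·0.75700/0.30464] = -0.51126 m/s.
|v| = 0.51126 m/s.

0.511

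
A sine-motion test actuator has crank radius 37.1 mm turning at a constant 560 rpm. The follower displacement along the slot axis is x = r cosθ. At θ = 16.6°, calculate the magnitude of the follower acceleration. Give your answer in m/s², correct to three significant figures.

ω = 58.64 rad/s (from 560 rpm).
x = r cosθ ⇒ ẍ = −rω² cosθ (ω constant).
|a| = rω²|cosθ| = 0.0371·(58.64)²·|cos 16.6°| = 122.27 m/s².

122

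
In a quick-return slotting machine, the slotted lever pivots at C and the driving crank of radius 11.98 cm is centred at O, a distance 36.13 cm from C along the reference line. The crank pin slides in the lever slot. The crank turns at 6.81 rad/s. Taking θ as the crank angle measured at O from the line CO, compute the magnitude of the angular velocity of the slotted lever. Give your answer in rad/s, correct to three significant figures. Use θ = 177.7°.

ω = 6.81 rad/s
Crank pin A relative to C: A = (d + r cosθ, r sinθ); lever angle φ = atan2(r sinθ, d + r cosθ).
Differentiating tanφ: φ̇ = rω(d cosθ + r)/(d² + r² + 2dr cosθ).
d² + r² + 2dr cosθ = |CA|² = 0.058392 m²;  d cosθ + r = -0.24121 m.
|ω_lever| = |0.1198·6.81·-0.24121| / 0.058392 = 3.3701 rad/s.

3.37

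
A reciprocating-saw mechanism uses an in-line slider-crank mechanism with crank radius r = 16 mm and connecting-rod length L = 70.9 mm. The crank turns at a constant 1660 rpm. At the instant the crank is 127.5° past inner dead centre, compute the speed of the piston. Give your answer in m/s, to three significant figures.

1.90

ω = 2π·1660/60 = 173.8 rad/s
For an in-line slider-crank, x = r cosθ + √(L² − r² sin²θ), so v = −rω sinθ·[1 + r cosθ/√(L² − r² sin²θ)].
With r = 0.016 m, L = 0.0709 m, θ = 127.5°: √(L² − r² sin²θ) = 0.069754 m.
v = −0.016·173.8·0.79335·[1 + 0.016·-0.60876/0.069754] = -1.8985 m/s.
|v| = 1.8985 m/s.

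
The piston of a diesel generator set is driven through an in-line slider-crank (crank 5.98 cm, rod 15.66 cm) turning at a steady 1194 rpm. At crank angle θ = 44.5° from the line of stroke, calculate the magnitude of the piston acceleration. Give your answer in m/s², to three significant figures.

688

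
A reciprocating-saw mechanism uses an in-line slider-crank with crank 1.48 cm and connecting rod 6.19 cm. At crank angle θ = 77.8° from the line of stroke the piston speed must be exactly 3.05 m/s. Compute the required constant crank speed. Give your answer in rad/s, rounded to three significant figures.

200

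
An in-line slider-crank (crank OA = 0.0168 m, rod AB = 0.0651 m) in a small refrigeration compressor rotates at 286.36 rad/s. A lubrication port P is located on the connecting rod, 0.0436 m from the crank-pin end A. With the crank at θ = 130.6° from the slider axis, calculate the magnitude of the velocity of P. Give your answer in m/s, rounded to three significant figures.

3.40

ω = 286.4 rad/s.  Crank-pin speed |V_A| = rω = 4.8108 m/s, perpendicular to OA.
Rod angle: sinφ = −(r/L) sinθ ⇒ φ = -11.300°; ω_rod = −rω cosθ/√(L²−r²sin²θ) = +49.042 rad/s.
V_P = V_A + ω_rod × AP, with AP = 0.0436 m along the rod.
Components: V_Px = −rω sinθ − a·ω_rod·sinφ = -3.2338 m/s;  V_Py = rω cosθ + a·ω_rod·cosφ = -1.034 m/s.
|V_P| = √(V_Px² + V_Py²) = 3.395 m/s.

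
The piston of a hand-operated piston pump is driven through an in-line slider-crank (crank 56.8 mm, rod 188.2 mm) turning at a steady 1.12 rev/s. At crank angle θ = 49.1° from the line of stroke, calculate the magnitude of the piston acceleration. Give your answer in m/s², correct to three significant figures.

1.74

ω = 2π·1.12 = 7.037 rad/s
x(θ) = r cosθ + √(L² − r² sin²θ); with ω constant, a = ω²·d²x/dθ².
d²x/dθ² = −r cosθ − r²(cos2θ)/√u − r⁴ sin²2θ/(4u^{3/2}),  u = L² − r² sin²θ = 0.033576 m².
Substituting r = 0.0568 m, L = 0.1882 m, θ = 49.1°: d²x/dθ² = -0.035092 m.
a = ω²·d²x/dθ² = (7.037)²·(-0.035092) = -1.7378 m/s²;  |a| = 1.7378 m/s².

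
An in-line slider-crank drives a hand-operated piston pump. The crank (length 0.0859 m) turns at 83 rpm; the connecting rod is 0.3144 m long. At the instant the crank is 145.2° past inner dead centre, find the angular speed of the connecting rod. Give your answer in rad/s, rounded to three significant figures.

ω = 8.692 rad/s (converted from 83 rpm).
The rod makes angle φ with the slider axis where L sinφ = r sinθ; differentiating, L cosφ·φ̇ = r ω cosθ.
L cosφ = √(L² − r² sin²θ) = 0.31055 m.
|ω_rod| = r ω |cosθ| / √(L² − r² sin²θ) = 0.0859·8.692·0.82115/0.31055 = 1.9742 rad/s.

1.97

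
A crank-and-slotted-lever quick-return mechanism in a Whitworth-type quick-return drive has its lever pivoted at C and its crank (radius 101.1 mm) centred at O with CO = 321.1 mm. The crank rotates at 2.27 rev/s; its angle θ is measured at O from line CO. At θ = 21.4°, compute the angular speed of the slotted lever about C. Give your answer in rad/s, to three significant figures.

3.32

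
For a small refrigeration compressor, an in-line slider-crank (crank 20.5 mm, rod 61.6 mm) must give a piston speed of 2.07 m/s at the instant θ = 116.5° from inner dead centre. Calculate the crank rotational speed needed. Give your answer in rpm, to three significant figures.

For an in-line slider-crank, |v_piston| = rω|sinθ|·[1 + r cosθ/√(L² − r² sin²θ)].
With r = 0.0205 m, L = 0.0616 m, θ = 116.5°: the bracketed kinematic factor |dx/dθ| = 0.015492 m.
ω = v/|dx/dθ| = 2.07/0.015492 = 133.61 rad/s.
N = 60ω/(2π) = 1275.9 rpm.

1280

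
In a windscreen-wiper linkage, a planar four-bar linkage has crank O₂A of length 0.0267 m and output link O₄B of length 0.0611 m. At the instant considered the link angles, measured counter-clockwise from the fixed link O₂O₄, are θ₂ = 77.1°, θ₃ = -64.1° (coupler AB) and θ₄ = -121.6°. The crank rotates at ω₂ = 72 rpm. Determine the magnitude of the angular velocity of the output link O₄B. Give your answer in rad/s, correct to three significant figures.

2.45

ω₂ = 7.54 rad/s (from 72 rpm).
Differentiating the loop-closure r₂e^{iθ₂}+r₃e^{iθ₃}=r₁+r₄e^{iθ₄} gives r₂ω₂e^{iθ₂}+r₃ω₃e^{iθ₃}=r₄ω₄e^{iθ₄}.
Eliminating the other unknown: ω₄ = r₂ω₂ sin(θ₂−θ₃) / [r₄ sin(θ₄−θ₃)].
Numerator sine = +0.62660; denominator sine = -0.84339.
Result = 0.0267·7.54·(+0.62660) / (0.0611·(-0.84339)) = -2.4479 rad/s; magnitude 2.4479 rad/s.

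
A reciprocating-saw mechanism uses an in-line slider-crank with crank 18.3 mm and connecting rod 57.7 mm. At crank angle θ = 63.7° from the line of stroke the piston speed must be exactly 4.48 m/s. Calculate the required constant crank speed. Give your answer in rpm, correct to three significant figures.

2270

For an in-line slider-crank, |v_piston| = rω|sinθ|·[1 + r cosθ/√(L² − r² sin²θ)].
With r = 0.0183 m, L = 0.0577 m, θ = 63.7°: the bracketed kinematic factor |dx/dθ| = 0.01881 m.
ω = v/|dx/dθ| = 4.48/0.01881 = 238.17 rad/s.
N = 60ω/(2π) = 2274.3 rpm.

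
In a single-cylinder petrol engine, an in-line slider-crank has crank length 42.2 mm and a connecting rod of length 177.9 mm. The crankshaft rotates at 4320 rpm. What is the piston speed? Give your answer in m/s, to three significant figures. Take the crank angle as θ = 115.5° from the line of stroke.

15.4

ω = 2π·4320/60 = 452.4 rad/s
For an in-line slider-crank, x = r cosθ + √(L² − r² sin²θ), so v = −rω sinθ·[1 + r cosθ/√(L² − r² sin²θ)].
With r = 0.0422 m, L = 0.1779 m, θ = 115.5°: √(L² − r² sin²θ) = 0.17377 m.
v = −0.0422·452.4·0.90259·[1 + 0.0422·-0.43051/0.17377] = -15.43 m/s.
|v| = 15.43 m/s.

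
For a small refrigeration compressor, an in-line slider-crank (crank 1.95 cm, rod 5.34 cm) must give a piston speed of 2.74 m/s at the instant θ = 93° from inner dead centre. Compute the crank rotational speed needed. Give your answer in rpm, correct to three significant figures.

For an in-line slider-crank, |v_piston| = rω|sinθ|·[1 + r cosθ/√(L² − r² sin²θ)].
With r = 0.0195 m, L = 0.0534 m, θ = 93°: the bracketed kinematic factor |dx/dθ| = 0.019074 m.
ω = v/|dx/dθ| = 2.74/0.019074 = 143.65 rad/s.
N = 60ω/(2π) = 1371.8 rpm.

1370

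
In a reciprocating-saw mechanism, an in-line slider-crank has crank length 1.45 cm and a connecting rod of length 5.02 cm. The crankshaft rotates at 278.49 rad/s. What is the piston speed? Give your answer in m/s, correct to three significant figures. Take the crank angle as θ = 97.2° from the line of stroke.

3.85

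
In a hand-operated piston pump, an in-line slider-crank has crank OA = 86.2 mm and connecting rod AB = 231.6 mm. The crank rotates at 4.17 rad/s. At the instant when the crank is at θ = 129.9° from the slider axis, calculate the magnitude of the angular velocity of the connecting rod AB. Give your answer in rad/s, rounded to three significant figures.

1.04

ω = 4.17 rad/s
The rod makes angle φ with the slider axis where L sinφ = r sinθ; differentiating, L cosφ·φ̇ = r ω cosθ.
L cosφ = √(L² − r² sin²θ) = 0.22196 m.
|ω_rod| = r ω |cosθ| / √(L² − r² sin²θ) = 0.0862·4.17·0.64145/0.22196 = 1.0388 rad/s.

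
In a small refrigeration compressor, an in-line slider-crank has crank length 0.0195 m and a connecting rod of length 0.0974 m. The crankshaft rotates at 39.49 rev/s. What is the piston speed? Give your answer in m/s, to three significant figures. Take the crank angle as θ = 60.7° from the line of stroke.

4.64

ω = 2π·39.5 = 248.1 rad/s
For an in-line slider-crank, x = r cosθ + √(L² − r² sin²θ), so v = −rω sinθ·[1 + r cosθ/√(L² − r² sin²θ)].
With r = 0.0195 m, L = 0.0974 m, θ = 60.7°: √(L² − r² sin²θ) = 0.095904 m.
v = −0.0195·248.1·0.87207·[1 + 0.0195·0.48938/0.095904] = -4.6393 m/s.
|v| = 4.6393 m/s.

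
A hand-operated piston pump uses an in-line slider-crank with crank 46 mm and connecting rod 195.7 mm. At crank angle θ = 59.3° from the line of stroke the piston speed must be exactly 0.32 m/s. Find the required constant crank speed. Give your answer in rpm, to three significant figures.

For an in-line slider-crank, |v_piston| = rω|sinθ|·[1 + r cosθ/√(L² − r² sin²θ)].
With r = 0.046 m, L = 0.1957 m, θ = 59.3°: the bracketed kinematic factor |dx/dθ| = 0.0444 m.
ω = v/|dx/dθ| = 0.32/0.0444 = 7.2072 rad/s.
N = 60ω/(2π) = 68.824 rpm.

68.8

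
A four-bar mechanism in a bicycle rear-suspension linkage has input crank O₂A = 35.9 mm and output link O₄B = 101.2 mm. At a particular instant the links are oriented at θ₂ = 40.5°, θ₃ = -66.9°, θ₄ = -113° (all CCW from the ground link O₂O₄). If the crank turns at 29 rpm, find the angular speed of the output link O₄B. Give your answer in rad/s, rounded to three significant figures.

1.43

ω₂ = 3.037 rad/s (from 29 rpm).
Differentiating the loop-closure r₂e^{iθ₂}+r₃e^{iθ₃}=r₁+r₄e^{iθ₄} gives r₂ω₂e^{iθ₂}+r₃ω₃e^{iθ₃}=r₄ω₄e^{iθ₄}.
Eliminating the other unknown: ω₄ = r₂ω₂ sin(θ₂−θ₃) / [r₄ sin(θ₄−θ₃)].
Numerator sine = +0.95424; denominator sine = -0.72055.
Result = 0.0359·3.037·(+0.95424) / (0.1012·(-0.72055)) = -1.4267 rad/s; magnitude 1.4267 rad/s.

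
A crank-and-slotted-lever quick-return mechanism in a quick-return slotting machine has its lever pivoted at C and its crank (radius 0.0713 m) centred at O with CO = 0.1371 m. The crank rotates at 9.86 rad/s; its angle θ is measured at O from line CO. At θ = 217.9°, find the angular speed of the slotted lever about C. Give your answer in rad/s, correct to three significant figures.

3.07

ω = 9.86 rad/s
Crank pin A relative to C: A = (d + r cosθ, r sinθ); lever angle φ = atan2(r sinθ, d + r cosθ).
Differentiating tanφ: φ̇ = rω(d cosθ + r)/(d² + r² + 2dr cosθ).
d² + r² + 2dr cosθ = |CA|² = 0.00845314 m²;  d cosθ + r = -0.036883 m.
|ω_lever| = |0.0713·9.86·-0.036883| / 0.00845314 = 3.0675 rad/s.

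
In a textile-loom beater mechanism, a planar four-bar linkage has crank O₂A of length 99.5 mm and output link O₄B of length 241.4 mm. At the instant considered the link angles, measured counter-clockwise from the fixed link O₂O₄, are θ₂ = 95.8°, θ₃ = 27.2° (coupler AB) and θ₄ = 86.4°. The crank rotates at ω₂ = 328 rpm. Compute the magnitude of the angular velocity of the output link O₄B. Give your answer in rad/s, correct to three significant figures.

ω₂ = 34.35 rad/s (from 328 rpm).
Differentiating the loop-closure r₂e^{iθ₂}+r₃e^{iθ₃}=r₁+r₄e^{iθ₄} gives r₂ω₂e^{iθ₂}+r₃ω₃e^{iθ₃}=r₄ω₄e^{iθ₄}.
Eliminating the other unknown: ω₄ = r₂ω₂ sin(θ₂−θ₃) / [r₄ sin(θ₄−θ₃)].
Numerator sine = +0.93106; denominator sine = +0.85896.
Result = 0.0995·34.35·(+0.93106) / (0.2414·(+0.85896)) = +15.346 rad/s; magnitude 15.346 rad/s.

15.3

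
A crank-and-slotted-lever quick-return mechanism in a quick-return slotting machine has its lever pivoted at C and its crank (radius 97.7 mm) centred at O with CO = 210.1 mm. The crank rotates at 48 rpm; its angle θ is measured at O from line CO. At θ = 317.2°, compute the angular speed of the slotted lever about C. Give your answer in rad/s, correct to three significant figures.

1.48

ω = 5.027 rad/s (from 48 rpm).
Crank pin A relative to C: A = (d + r cosθ, r sinθ); lever angle φ = atan2(r sinθ, d + r cosθ).
Differentiating tanφ: φ̇ = rω(d cosθ + r)/(d² + r² + 2dr cosθ).
d² + r² + 2dr cosθ = |CA|² = 0.0838095 m²;  d cosθ + r = +0.25186 m.
|ω_lever| = |0.0977·5.027·+0.25186| / 0.0838095 = 1.4758 rad/s.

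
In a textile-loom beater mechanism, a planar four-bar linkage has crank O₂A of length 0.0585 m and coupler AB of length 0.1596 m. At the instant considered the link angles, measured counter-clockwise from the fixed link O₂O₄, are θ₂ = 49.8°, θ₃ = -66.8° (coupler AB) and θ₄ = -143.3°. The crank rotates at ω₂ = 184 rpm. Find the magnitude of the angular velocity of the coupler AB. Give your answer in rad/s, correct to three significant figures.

1.65

ω₂ = 19.27 rad/s (from 184 rpm).
Differentiating the loop-closure r₂e^{iθ₂}+r₃e^{iθ₃}=r₁+r₄e^{iθ₄} gives r₂ω₂e^{iθ₂}+r₃ω₃e^{iθ₃}=r₄ω₄e^{iθ₄}.
Eliminating the other unknown: ω₃ = r₂ω₂ sin(θ₄−θ₂) / [r₃ sin(θ₃−θ₄)].
Numerator sine = +0.22665; denominator sine = +0.97237.
Result = 0.0585·19.27·(+0.22665) / (0.1596·(+0.97237)) = +1.6463 rad/s; magnitude 1.6463 rad/s.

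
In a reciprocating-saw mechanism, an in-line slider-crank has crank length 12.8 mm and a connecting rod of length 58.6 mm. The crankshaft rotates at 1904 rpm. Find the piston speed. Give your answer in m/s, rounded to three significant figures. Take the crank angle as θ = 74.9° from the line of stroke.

2.61

ω = 2π·1904/60 = 199.4 rad/s
For an in-line slider-crank, x = r cosθ + √(L² − r² sin²θ), so v = −rω sinθ·[1 + r cosθ/√(L² − r² sin²θ)].
With r = 0.0128 m, L = 0.0586 m, θ = 74.9°: √(L² − r² sin²θ) = 0.057282 m.
v = −0.0128·199.4·0.96547·[1 + 0.0128·0.26050/0.057282] = -2.6075 m/s.
|v| = 2.6075 m/s.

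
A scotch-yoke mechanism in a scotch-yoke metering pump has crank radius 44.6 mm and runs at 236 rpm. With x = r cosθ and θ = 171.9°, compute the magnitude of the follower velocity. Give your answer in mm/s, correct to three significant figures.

ω = 24.71 rad/s (from 236 rpm).
x = r cosθ ⇒ ẋ = −rω sinθ.
|v| = rω|sinθ| = 0.0446·24.71·|sin 171.9°| = 0.15531 m/s = 155.31 mm/s.

155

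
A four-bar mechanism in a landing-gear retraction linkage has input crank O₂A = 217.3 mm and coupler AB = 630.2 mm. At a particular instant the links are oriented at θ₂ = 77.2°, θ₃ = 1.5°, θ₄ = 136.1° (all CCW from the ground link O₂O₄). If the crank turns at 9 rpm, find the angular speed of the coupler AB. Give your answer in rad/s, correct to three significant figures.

ω₂ = 0.9425 rad/s (from 9 rpm).
Differentiating the loop-closure r₂e^{iθ₂}+r₃e^{iθ₃}=r₁+r₄e^{iθ₄} gives r₂ω₂e^{iθ₂}+r₃ω₃e^{iθ₃}=r₄ω₄e^{iθ₄}.
Eliminating the other unknown: ω₃ = r₂ω₂ sin(θ₄−θ₂) / [r₃ sin(θ₃−θ₄)].
Numerator sine = +0.85627; denominator sine = -0.71203.
Result = 0.2173·0.9425·(+0.85627) / (0.6302·(-0.71203)) = -0.39081 rad/s; magnitude 0.39081 rad/s.

0.391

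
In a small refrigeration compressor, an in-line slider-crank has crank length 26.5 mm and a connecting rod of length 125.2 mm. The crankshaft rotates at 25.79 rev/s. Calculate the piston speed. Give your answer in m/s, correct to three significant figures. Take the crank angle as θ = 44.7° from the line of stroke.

3.48

ω = 2π·25.8 = 162 rad/s
For an in-line slider-crank, x = r cosθ + √(L² − r² sin²θ), so v = −rω sinθ·[1 + r cosθ/√(L² − r² sin²θ)].
With r = 0.0265 m, L = 0.1252 m, θ = 44.7°: √(L² − r² sin²θ) = 0.1238 m.
v = −0.0265·162·0.70339·[1 + 0.0265·0.71080/0.1238] = -3.48 m/s.
|v| = 3.48 m/s.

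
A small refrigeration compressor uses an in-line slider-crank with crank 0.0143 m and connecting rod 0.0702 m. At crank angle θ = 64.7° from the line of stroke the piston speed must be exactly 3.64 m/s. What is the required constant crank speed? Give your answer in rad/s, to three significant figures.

259

For an in-line slider-crank, |v_piston| = rω|sinθ|·[1 + r cosθ/√(L² − r² sin²θ)].
With r = 0.0143 m, L = 0.0702 m, θ = 64.7°: the bracketed kinematic factor |dx/dθ| = 0.014073 m.
ω = v/|dx/dθ| = 3.64/0.014073 = 258.64 rad/s.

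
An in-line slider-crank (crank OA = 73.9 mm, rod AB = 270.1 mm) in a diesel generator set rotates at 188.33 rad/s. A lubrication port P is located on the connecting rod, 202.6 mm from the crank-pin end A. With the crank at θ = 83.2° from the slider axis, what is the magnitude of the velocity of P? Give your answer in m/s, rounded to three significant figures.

ω = 188.3 rad/s.  Crank-pin speed |V_A| = rω = 13.918 m/s, perpendicular to OA.
Rod angle: sinφ = −(r/L) sinθ ⇒ φ = -15.764°; ω_rod = −rω cosθ/√(L²−r²sin²θ) = -6.3395 rad/s.
V_P = V_A + ω_rod × AP, with AP = 0.2026 m along the rod.
Components: V_Px = −rω sinθ − a·ω_rod·sinφ = -14.169 m/s;  V_Py = rω cosθ + a·ω_rod·cosφ = +0.41182 m/s.
|V_P| = √(V_Px² + V_Py²) = 14.175 m/s.

14.2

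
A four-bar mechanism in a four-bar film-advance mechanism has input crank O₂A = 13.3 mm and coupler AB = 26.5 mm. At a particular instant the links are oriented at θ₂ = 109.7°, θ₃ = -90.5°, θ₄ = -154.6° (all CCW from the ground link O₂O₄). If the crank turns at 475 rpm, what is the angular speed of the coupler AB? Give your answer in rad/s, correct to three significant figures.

ω₂ = 49.74 rad/s (from 475 rpm).
Differentiating the loop-closure r₂e^{iθ₂}+r₃e^{iθ₃}=r₁+r₄e^{iθ₄} gives r₂ω₂e^{iθ₂}+r₃ω₃e^{iθ₃}=r₄ω₄e^{iθ₄}.
Eliminating the other unknown: ω₃ = r₂ω₂ sin(θ₄−θ₂) / [r₃ sin(θ₃−θ₄)].
Numerator sine = +0.99506; denominator sine = +0.89956.
Result = 0.0133·49.74·(+0.99506) / (0.0265·(+0.89956)) = +27.615 rad/s; magnitude 27.615 rad/s.

27.6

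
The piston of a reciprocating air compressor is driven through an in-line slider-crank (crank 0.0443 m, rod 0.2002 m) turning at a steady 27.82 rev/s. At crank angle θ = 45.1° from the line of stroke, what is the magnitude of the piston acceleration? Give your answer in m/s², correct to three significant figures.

958

ω = 2π·27.8 = 174.8 rad/s
x(θ) = r cosθ + √(L² − r² sin²θ); with ω constant, a = ω²·d²x/dθ².
d²x/dθ² = −r cosθ − r²(cos2θ)/√u − r⁴ sin²2θ/(4u^{3/2}),  u = L² − r² sin²θ = 0.0390954 m².
Substituting r = 0.0443 m, L = 0.2002 m, θ = 45.1°: d²x/dθ² = -0.03136 m.
a = ω²·d²x/dθ² = (174.8)²·(-0.03136) = -958.19 m/s²;  |a| = 958.19 m/s².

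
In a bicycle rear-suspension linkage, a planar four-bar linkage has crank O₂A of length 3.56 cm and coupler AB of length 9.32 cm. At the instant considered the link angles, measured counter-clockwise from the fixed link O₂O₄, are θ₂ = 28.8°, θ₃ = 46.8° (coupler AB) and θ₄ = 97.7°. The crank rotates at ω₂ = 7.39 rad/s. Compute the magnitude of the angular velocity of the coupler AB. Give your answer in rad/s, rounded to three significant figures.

3.39

ω₂ = 7.39 rad/s
Differentiating the loop-closure r₂e^{iθ₂}+r₃e^{iθ₃}=r₁+r₄e^{iθ₄} gives r₂ω₂e^{iθ₂}+r₃ω₃e^{iθ₃}=r₄ω₄e^{iθ₄}.
Eliminating the other unknown: ω₃ = r₂ω₂ sin(θ₄−θ₂) / [r₃ sin(θ₃−θ₄)].
Numerator sine = +0.93295; denominator sine = -0.77605.
Result = 0.0356·7.39·(+0.93295) / (0.0932·(-0.77605)) = -3.3935 rad/s; magnitude 3.3935 rad/s.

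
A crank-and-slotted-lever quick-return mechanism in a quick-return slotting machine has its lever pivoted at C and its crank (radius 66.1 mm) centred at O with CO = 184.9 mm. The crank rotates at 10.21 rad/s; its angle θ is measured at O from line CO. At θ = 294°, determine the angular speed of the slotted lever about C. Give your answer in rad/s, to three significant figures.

ω = 10.21 rad/s
Crank pin A relative to C: A = (d + r cosθ, r sinθ); lever angle φ = atan2(r sinθ, d + r cosθ).
Differentiating tanφ: φ̇ = rω(d cosθ + r)/(d² + r² + 2dr cosθ).
d² + r² + 2dr cosθ = |CA|² = 0.0484994 m²;  d cosθ + r = +0.14131 m.
|ω_lever| = |0.0661·10.21·+0.14131| / 0.0484994 = 1.9663 rad/s.

1.97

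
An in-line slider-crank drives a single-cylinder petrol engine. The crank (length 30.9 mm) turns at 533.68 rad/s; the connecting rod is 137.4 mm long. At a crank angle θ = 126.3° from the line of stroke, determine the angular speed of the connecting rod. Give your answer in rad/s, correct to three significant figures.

ω = 533.7 rad/s
The rod makes angle φ with the slider axis where L sinφ = r sinθ; differentiating, L cosφ·φ̇ = r ω cosθ.
L cosφ = √(L² − r² sin²θ) = 0.13512 m.
|ω_rod| = r ω |cosθ| / √(L² − r² sin²θ) = 0.0309·533.7·0.59201/0.13512 = 72.25 rad/s.

72.2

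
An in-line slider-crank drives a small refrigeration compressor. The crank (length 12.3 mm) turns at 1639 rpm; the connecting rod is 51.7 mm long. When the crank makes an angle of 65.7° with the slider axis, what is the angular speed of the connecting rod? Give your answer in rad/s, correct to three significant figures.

17.2

ω = 171.6 rad/s (converted from 1639 rpm).
The rod makes angle φ with the slider axis where L sinφ = r sinθ; differentiating, L cosφ·φ̇ = r ω cosθ.
L cosφ = √(L² − r² sin²θ) = 0.05047 m.
|ω_rod| = r ω |cosθ| / √(L² − r² sin²θ) = 0.0123·171.6·0.41151/0.05047 = 17.213 rad/s.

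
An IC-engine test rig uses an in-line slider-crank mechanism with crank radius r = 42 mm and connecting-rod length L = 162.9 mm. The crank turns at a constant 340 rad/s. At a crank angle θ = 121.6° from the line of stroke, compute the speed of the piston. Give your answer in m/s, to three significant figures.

10.5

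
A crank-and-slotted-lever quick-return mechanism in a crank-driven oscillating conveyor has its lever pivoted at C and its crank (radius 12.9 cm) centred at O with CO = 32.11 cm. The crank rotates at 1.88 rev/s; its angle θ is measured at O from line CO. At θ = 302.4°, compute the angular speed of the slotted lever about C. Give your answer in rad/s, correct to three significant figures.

2.79

ω = 11.81 rad/s (from 1.88 rev/s).
Crank pin A relative to C: A = (d + r cosθ, r sinθ); lever angle φ = atan2(r sinθ, d + r cosθ).
Differentiating tanφ: φ̇ = rω(d cosθ + r)/(d² + r² + 2dr cosθ).
d² + r² + 2dr cosθ = |CA|² = 0.164136 m²;  d cosθ + r = +0.30105 m.
|ω_lever| = |0.129·11.81·+0.30105| / 0.164136 = 2.7949 rad/s.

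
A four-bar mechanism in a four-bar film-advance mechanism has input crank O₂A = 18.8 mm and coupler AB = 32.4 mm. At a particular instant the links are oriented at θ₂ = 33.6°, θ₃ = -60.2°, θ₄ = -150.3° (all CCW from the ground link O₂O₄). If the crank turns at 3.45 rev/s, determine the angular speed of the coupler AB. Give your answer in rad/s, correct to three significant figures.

ω₂ = 21.68 rad/s (from 3.45 rev/s).
Differentiating the loop-closure r₂e^{iθ₂}+r₃e^{iθ₃}=r₁+r₄e^{iθ₄} gives r₂ω₂e^{iθ₂}+r₃ω₃e^{iθ₃}=r₄ω₄e^{iθ₄}.
Eliminating the other unknown: ω₃ = r₂ω₂ sin(θ₄−θ₂) / [r₃ sin(θ₃−θ₄)].
Numerator sine = +0.06802; denominator sine = +1.00000.
Result = 0.0188·21.68·(+0.06802) / (0.0324·(+1.00000)) = +0.8555 rad/s; magnitude 0.8555 rad/s.

0.855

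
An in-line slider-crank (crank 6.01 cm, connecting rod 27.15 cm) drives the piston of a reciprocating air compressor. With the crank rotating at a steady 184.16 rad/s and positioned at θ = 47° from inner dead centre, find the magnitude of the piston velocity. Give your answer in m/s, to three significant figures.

ω = 184.2 rad/s
For an in-line slider-crank, x = r cosθ + √(L² − r² sin²θ), so v = −rω sinθ·[1 + r cosθ/√(L² − r² sin²θ)].
With r = 0.0601 m, L = 0.2715 m, θ = 47°: √(L² − r² sin²θ) = 0.26792 m.
v = −0.0601·184.2·0.73135·[1 + 0.0601·0.68200/0.26792] = -9.333 m/s.
|v| = 9.333 m/s.

9.33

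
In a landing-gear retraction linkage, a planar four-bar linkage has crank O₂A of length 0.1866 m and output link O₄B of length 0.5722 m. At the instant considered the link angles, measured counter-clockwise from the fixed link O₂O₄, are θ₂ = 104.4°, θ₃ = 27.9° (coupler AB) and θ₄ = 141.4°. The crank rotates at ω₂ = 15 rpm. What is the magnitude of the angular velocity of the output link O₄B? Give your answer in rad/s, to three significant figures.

0.543

ω₂ = 1.571 rad/s (from 15 rpm).
Differentiating the loop-closure r₂e^{iθ₂}+r₃e^{iθ₃}=r₁+r₄e^{iθ₄} gives r₂ω₂e^{iθ₂}+r₃ω₃e^{iθ₃}=r₄ω₄e^{iθ₄}.
Eliminating the other unknown: ω₄ = r₂ω₂ sin(θ₂−θ₃) / [r₄ sin(θ₄−θ₃)].
Numerator sine = +0.97237; denominator sine = +0.91706.
Result = 0.1866·1.571·(+0.97237) / (0.5722·(+0.91706)) = +0.54315 rad/s; magnitude 0.54315 rad/s.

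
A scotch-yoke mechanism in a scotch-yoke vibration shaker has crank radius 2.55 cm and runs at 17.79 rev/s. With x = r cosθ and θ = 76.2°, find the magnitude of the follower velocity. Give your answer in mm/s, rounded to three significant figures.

2770

ω = 111.8 rad/s (from 17.79 rev/s).
x = r cosθ ⇒ ẋ = −rω sinθ.
|v| = rω|sinθ| = 0.0255·111.8·|sin 76.2°| = 2.7681 m/s = 2768.1 mm/s.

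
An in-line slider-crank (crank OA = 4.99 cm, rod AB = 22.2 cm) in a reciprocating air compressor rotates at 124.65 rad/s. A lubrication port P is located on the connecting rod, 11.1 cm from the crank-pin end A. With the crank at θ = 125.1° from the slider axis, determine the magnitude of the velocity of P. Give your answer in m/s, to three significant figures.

5.08

ω = 124.7 rad/s.  Crank-pin speed |V_A| = rω = 6.22 m/s, perpendicular to OA.
Rod angle: sinφ = −(r/L) sinθ ⇒ φ = -10.597°; ω_rod = −rω cosθ/√(L²−r²sin²θ) = +16.39 rad/s.
V_P = V_A + ω_rod × AP, with AP = 0.111 m along the rod.
Components: V_Px = −rω sinθ − a·ω_rod·sinφ = -4.7544 m/s;  V_Py = rω cosθ + a·ω_rod·cosφ = -1.7883 m/s.
|V_P| = √(V_Px² + V_Py²) = 5.0795 m/s.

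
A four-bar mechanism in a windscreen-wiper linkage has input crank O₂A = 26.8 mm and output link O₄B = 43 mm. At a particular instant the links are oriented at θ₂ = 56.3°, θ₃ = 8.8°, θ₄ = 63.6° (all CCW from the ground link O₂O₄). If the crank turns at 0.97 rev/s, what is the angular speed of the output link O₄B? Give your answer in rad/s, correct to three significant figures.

ω₂ = 6.095 rad/s (from 0.97 rev/s).
Differentiating the loop-closure r₂e^{iθ₂}+r₃e^{iθ₃}=r₁+r₄e^{iθ₄} gives r₂ω₂e^{iθ₂}+r₃ω₃e^{iθ₃}=r₄ω₄e^{iθ₄}.
Eliminating the other unknown: ω₄ = r₂ω₂ sin(θ₂−θ₃) / [r₄ sin(θ₄−θ₃)].
Numerator sine = +0.73728; denominator sine = +0.81714.
Result = 0.0268·6.095·(+0.73728) / (0.043·(+0.81714)) = +3.4273 rad/s; magnitude 3.4273 rad/s.

3.43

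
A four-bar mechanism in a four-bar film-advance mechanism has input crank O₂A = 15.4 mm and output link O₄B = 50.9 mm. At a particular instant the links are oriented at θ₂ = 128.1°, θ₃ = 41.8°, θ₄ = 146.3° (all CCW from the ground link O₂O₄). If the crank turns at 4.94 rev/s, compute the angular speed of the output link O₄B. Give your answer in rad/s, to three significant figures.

9.68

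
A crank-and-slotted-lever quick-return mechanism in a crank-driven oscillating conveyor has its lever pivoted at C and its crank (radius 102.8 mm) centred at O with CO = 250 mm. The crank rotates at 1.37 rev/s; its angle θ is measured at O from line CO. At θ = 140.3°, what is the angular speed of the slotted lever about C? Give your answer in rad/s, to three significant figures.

ω = 8.608 rad/s (from 1.37 rev/s).
Crank pin A relative to C: A = (d + r cosθ, r sinθ); lever angle φ = atan2(r sinθ, d + r cosθ).
Differentiating tanφ: φ̇ = rω(d cosθ + r)/(d² + r² + 2dr cosθ).
d² + r² + 2dr cosθ = |CA|² = 0.0335207 m²;  d cosθ + r = -0.08955 m.
|ω_lever| = |0.1028·8.608·-0.08955| / 0.0335207 = 2.364 rad/s.

2.36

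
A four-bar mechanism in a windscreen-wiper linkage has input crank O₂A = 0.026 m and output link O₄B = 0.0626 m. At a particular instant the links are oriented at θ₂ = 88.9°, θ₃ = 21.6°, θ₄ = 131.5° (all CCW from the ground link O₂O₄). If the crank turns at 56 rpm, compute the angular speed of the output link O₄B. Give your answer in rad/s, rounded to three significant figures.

2.39

ω₂ = 5.864 rad/s (from 56 rpm).
Differentiating the loop-closure r₂e^{iθ₂}+r₃e^{iθ₃}=r₁+r₄e^{iθ₄} gives r₂ω₂e^{iθ₂}+r₃ω₃e^{iθ₃}=r₄ω₄e^{iθ₄}.
Eliminating the other unknown: ω₄ = r₂ω₂ sin(θ₂−θ₃) / [r₄ sin(θ₄−θ₃)].
Numerator sine = +0.92254; denominator sine = +0.94029.
Result = 0.026·5.864·(+0.92254) / (0.0626·(+0.94029)) = +2.3897 rad/s; magnitude 2.3897 rad/s.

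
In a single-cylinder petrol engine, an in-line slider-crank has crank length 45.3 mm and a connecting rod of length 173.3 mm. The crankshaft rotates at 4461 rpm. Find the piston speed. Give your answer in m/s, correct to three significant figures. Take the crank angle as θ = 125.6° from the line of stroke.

14.5

ω = 2π·4461/60 = 467.2 rad/s
For an in-line slider-crank, x = r cosθ + √(L² − r² sin²θ), so v = −rω sinθ·[1 + r cosθ/√(L² − r² sin²θ)].
With r = 0.0453 m, L = 0.1733 m, θ = 125.6°: √(L² − r² sin²θ) = 0.16934 m.
v = −0.0453·467.2·0.81310·[1 + 0.0453·-0.58212/0.16934] = -14.527 m/s.
|v| = 14.527 m/s.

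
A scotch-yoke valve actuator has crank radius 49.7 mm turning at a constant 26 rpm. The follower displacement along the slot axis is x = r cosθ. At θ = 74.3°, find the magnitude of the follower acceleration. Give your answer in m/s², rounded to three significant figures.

0.0997

ω = 2.723 rad/s (from 26 rpm).
x = r cosθ ⇒ ẍ = −rω² cosθ (ω constant).
|a| = rω²|cosθ| = 0.0497·(2.723)²·|cos 74.3°| = 0.099699 m/s².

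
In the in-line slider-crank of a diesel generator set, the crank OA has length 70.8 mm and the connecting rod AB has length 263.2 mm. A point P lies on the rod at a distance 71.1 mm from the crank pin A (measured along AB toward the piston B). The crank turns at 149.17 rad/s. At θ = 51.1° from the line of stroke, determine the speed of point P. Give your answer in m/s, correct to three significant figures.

ω = 149.2 rad/s.  Crank-pin speed |V_A| = rω = 10.561 m/s, perpendicular to OA.
Rod angle: sinφ = −(r/L) sinθ ⇒ φ = -12.084°; ω_rod = −rω cosθ/√(L²−r²sin²θ) = -25.769 rad/s.
V_P = V_A + ω_rod × AP, with AP = 0.0711 m along the rod.
Components: V_Px = −rω sinθ − a·ω_rod·sinφ = -8.6028 m/s;  V_Py = rω cosθ + a·ω_rod·cosφ = +4.8405 m/s.
|V_P| = √(V_Px² + V_Py²) = 9.8711 m/s.

9.87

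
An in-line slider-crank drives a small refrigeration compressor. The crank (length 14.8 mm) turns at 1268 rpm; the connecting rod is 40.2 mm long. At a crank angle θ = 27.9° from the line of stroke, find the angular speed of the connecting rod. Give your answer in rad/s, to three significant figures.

43.9

ω = 132.8 rad/s (converted from 1268 rpm).
The rod makes angle φ with the slider axis where L sinφ = r sinθ; differentiating, L cosφ·φ̇ = r ω cosθ.
L cosφ = √(L² − r² sin²θ) = 0.039599 m.
|ω_rod| = r ω |cosθ| / √(L² − r² sin²θ) = 0.0148·132.8·0.88377/0.039599 = 43.859 rad/s.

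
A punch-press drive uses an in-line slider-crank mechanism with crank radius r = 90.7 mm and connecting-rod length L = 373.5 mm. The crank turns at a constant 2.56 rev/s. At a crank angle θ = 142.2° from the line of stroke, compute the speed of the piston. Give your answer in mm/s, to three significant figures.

721

ω = 2π·2.56 = 16.08 rad/s
For an in-line slider-crank, x = r cosθ + √(L² − r² sin²θ), so v = −rω sinθ·[1 + r cosθ/√(L² − r² sin²θ)].
With r = 0.0907 m, L = 0.3735 m, θ = 142.2°: √(L² − r² sin²θ) = 0.36934 m.
v = −0.0907·16.08·0.61291·[1 + 0.0907·-0.79016/0.36934] = -0.72067 m/s.
|v| = 0.72067 m/s = 720.67 mm/s.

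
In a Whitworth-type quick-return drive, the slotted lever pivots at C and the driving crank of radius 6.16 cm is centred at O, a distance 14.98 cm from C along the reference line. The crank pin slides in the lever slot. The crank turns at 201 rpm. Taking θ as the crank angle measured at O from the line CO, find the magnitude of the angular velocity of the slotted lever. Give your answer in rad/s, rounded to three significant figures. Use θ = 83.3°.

3.61

ω = 21.05 rad/s (from 201 rpm).
Crank pin A relative to C: A = (d + r cosθ, r sinθ); lever angle φ = atan2(r sinθ, d + r cosθ).
Differentiating tanφ: φ̇ = rω(d cosθ + r)/(d² + r² + 2dr cosθ).
d² + r² + 2dr cosθ = |CA|² = 0.0283878 m²;  d cosθ + r = +0.079077 m.
|ω_lever| = |0.0616·21.05·+0.079077| / 0.0283878 = 3.6118 rad/s.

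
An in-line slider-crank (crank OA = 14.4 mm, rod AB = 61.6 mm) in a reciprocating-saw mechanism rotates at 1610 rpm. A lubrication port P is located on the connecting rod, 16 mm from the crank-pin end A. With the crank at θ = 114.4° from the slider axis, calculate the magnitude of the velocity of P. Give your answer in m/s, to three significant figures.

2.28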